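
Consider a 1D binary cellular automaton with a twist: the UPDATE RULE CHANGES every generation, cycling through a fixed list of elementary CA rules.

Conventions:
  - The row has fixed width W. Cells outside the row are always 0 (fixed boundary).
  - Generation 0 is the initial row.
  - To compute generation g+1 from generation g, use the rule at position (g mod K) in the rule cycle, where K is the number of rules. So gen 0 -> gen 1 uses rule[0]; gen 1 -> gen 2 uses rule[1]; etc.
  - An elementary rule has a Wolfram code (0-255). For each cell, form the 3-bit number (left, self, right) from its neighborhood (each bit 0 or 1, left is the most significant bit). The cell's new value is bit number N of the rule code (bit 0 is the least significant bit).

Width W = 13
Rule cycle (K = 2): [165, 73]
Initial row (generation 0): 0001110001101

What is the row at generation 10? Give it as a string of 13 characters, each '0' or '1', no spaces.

Answer: 1011000010010

Derivation:
Gen 0: 0001110001101
Gen 1 (rule 165): 1100100100011
Gen 2 (rule 73): 1100000001011
Gen 3 (rule 165): 0001111101100
Gen 4 (rule 73): 1101000101101
Gen 5 (rule 165): 0011010110011
Gen 6 (rule 73): 1011000110011
Gen 7 (rule 165): 1100010000000
Gen 8 (rule 73): 1101000111111
Gen 9 (rule 165): 0011010011110
Gen 10 (rule 73): 1011000010010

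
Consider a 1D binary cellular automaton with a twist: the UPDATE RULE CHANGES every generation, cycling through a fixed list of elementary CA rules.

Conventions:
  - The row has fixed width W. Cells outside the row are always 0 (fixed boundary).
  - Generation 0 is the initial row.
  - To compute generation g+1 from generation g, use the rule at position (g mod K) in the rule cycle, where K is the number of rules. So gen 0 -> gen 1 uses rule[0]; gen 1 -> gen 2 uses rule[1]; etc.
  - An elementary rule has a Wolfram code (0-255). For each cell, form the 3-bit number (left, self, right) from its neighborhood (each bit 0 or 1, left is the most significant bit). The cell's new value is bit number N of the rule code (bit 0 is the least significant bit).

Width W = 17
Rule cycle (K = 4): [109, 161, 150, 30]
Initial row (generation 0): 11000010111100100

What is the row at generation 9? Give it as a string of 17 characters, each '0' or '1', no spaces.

Gen 0: 11000010111100100
Gen 1 (rule 109): 11011011100100101
Gen 2 (rule 161): 00100101000000010
Gen 3 (rule 150): 01111101100000111
Gen 4 (rule 30): 11000001010001100
Gen 5 (rule 109): 11011101110101101
Gen 6 (rule 161): 00101010101010010
Gen 7 (rule 150): 01101010101011111
Gen 8 (rule 30): 11001010101010000
Gen 9 (rule 109): 11001111111110111

Answer: 11001111111110111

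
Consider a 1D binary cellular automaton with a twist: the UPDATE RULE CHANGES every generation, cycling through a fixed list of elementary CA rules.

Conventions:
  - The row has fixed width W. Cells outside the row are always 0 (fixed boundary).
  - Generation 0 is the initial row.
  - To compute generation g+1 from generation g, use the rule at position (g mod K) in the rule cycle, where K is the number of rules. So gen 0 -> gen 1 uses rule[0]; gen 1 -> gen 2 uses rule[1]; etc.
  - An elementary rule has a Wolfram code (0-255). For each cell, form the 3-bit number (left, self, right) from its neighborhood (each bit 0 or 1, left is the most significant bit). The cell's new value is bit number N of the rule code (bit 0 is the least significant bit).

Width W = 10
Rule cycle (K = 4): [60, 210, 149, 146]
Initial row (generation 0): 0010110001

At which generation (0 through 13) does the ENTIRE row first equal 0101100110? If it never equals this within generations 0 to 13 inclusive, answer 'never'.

Gen 0: 0010110001
Gen 1 (rule 60): 0011101001
Gen 2 (rule 210): 0101100110
Gen 3 (rule 149): 0100010001
Gen 4 (rule 146): 1010101010
Gen 5 (rule 60): 1111111111
Gen 6 (rule 210): 0111111111
Gen 7 (rule 149): 0011111110
Gen 8 (rule 146): 0101111101
Gen 9 (rule 60): 0111000011
Gen 10 (rule 210): 1011100101
Gen 11 (rule 149): 1001010101
Gen 12 (rule 146): 0110000000
Gen 13 (rule 60): 0101000000

Answer: 2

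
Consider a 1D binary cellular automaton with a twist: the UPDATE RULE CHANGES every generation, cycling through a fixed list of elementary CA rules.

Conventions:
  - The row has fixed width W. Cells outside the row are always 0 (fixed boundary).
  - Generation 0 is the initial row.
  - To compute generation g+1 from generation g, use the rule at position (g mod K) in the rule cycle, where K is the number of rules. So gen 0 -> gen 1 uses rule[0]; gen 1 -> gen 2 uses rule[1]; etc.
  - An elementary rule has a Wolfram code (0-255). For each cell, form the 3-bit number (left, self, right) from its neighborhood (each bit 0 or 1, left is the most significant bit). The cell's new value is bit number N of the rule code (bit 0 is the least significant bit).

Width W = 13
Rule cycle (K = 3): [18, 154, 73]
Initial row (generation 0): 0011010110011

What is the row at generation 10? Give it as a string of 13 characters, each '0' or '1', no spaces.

Gen 0: 0011010110011
Gen 1 (rule 18): 0100000001100
Gen 2 (rule 154): 1010000011010
Gen 3 (rule 73): 0000111011000
Gen 4 (rule 18): 0001000000100
Gen 5 (rule 154): 0010100001010
Gen 6 (rule 73): 1000001100000
Gen 7 (rule 18): 0100010010000
Gen 8 (rule 154): 1010101101000
Gen 9 (rule 73): 0000001100011
Gen 10 (rule 18): 0000010010100

Answer: 0000010010100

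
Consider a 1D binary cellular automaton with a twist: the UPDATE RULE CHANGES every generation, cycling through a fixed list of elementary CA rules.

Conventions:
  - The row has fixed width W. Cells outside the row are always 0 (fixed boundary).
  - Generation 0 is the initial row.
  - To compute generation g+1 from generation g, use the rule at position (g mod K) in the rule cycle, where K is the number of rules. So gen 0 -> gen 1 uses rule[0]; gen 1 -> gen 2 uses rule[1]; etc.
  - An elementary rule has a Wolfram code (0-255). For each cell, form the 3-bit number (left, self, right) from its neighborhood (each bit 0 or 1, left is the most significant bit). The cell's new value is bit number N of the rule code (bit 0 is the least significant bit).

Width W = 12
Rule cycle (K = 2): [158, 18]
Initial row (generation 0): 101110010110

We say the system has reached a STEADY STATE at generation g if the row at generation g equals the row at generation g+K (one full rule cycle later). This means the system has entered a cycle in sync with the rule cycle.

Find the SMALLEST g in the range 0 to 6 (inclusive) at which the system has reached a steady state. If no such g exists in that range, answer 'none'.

Answer: 2

Derivation:
Gen 0: 101110010110
Gen 1 (rule 158): 101101110101
Gen 2 (rule 18): 000000000000
Gen 3 (rule 158): 000000000000
Gen 4 (rule 18): 000000000000
Gen 5 (rule 158): 000000000000
Gen 6 (rule 18): 000000000000
Gen 7 (rule 158): 000000000000
Gen 8 (rule 18): 000000000000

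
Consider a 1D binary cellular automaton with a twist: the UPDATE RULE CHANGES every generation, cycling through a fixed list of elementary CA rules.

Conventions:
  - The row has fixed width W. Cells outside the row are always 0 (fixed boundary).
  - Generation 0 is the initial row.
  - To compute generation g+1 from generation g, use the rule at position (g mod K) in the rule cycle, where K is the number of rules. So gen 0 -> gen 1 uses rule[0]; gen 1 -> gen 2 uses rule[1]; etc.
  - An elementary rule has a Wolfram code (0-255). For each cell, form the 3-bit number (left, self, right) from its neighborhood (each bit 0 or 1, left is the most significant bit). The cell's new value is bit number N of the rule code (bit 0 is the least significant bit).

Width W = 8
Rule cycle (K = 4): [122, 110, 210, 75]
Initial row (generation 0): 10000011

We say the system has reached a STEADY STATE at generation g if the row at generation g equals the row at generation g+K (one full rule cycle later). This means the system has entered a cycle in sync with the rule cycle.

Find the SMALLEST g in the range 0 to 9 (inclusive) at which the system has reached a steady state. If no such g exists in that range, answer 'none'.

Answer: 6

Derivation:
Gen 0: 10000011
Gen 1 (rule 122): 01000111
Gen 2 (rule 110): 11001101
Gen 3 (rule 210): 01110100
Gen 4 (rule 75): 11010001
Gen 5 (rule 122): 11101010
Gen 6 (rule 110): 10111110
Gen 7 (rule 210): 00011111
Gen 8 (rule 75): 11110001
Gen 9 (rule 122): 10011010
Gen 10 (rule 110): 10111110
Gen 11 (rule 210): 00011111
Gen 12 (rule 75): 11110001
Gen 13 (rule 122): 10011010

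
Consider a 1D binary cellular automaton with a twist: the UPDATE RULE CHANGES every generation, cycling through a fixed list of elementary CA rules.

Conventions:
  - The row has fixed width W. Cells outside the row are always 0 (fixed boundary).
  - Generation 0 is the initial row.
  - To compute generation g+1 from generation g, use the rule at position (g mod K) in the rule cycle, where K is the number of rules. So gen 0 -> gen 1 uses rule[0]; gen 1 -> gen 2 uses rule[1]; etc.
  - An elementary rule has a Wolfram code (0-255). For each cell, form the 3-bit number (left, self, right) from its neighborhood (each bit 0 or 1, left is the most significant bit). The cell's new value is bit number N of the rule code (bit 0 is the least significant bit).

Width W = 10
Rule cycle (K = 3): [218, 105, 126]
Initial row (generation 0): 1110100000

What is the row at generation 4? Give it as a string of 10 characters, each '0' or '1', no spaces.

Gen 0: 1110100000
Gen 1 (rule 218): 1110010000
Gen 2 (rule 105): 1010000111
Gen 3 (rule 126): 1111001101
Gen 4 (rule 218): 1111111100

Answer: 1111111100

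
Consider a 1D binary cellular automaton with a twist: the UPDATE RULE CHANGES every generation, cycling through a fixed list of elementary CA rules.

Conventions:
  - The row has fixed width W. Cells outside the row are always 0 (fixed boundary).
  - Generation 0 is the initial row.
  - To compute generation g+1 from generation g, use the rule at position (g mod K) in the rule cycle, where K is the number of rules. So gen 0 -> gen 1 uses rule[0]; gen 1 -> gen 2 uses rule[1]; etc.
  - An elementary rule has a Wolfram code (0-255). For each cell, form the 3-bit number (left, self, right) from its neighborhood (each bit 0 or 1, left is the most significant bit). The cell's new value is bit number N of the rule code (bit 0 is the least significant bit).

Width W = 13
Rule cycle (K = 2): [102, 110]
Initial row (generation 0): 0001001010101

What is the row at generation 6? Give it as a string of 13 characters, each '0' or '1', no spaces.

Answer: 1011110011011

Derivation:
Gen 0: 0001001010101
Gen 1 (rule 102): 0011011111111
Gen 2 (rule 110): 0111110000001
Gen 3 (rule 102): 1000010000011
Gen 4 (rule 110): 1000110000111
Gen 5 (rule 102): 1001010001001
Gen 6 (rule 110): 1011110011011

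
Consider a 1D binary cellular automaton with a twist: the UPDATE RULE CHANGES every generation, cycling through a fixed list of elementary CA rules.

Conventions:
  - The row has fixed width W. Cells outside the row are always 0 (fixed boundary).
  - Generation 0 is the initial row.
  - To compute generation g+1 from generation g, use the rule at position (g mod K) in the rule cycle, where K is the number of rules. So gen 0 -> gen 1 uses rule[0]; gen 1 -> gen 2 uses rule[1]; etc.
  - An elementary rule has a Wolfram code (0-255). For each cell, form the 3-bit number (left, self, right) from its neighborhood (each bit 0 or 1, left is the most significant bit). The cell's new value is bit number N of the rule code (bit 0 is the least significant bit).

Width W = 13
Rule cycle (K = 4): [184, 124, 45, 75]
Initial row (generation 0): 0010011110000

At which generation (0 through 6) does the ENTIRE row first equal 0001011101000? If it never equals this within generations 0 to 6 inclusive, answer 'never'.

Answer: 1

Derivation:
Gen 0: 0010011110000
Gen 1 (rule 184): 0001011101000
Gen 2 (rule 124): 0001110111100
Gen 3 (rule 45): 1101001100001
Gen 4 (rule 75): 1100011101110
Gen 5 (rule 184): 1010011011101
Gen 6 (rule 124): 1111011110111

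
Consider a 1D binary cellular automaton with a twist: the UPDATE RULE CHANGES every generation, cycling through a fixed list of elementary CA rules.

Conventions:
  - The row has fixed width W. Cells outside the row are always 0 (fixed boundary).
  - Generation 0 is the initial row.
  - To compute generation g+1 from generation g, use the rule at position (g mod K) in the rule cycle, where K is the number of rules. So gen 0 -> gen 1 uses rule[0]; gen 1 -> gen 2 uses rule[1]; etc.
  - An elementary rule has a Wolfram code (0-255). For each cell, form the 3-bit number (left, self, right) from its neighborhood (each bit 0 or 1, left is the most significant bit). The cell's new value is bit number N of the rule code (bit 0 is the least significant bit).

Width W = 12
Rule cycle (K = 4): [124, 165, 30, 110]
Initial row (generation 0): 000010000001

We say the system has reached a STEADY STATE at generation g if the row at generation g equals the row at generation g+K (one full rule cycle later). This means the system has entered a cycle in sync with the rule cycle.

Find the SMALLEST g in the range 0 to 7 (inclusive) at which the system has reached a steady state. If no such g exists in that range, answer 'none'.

Gen 0: 000010000001
Gen 1 (rule 124): 000011000001
Gen 2 (rule 165): 111000011101
Gen 3 (rule 30): 100100110001
Gen 4 (rule 110): 101101110011
Gen 5 (rule 124): 111111011011
Gen 6 (rule 165): 011110100100
Gen 7 (rule 30): 110000111110
Gen 8 (rule 110): 110001100010
Gen 9 (rule 124): 111001110011
Gen 10 (rule 165): 010000100000
Gen 11 (rule 30): 111001110000

Answer: none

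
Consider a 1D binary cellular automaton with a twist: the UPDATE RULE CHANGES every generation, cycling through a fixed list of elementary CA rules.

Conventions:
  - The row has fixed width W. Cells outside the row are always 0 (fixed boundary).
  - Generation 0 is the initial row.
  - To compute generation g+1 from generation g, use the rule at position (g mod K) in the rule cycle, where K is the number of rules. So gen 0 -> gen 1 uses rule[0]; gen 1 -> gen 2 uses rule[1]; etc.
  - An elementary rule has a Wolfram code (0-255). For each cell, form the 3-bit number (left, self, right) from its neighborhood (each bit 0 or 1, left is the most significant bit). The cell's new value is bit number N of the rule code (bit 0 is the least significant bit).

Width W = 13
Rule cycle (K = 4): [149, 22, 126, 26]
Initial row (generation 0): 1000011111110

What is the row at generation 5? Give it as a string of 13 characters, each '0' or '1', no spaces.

Gen 0: 1000011111110
Gen 1 (rule 149): 1111001111101
Gen 2 (rule 22): 0000110000001
Gen 3 (rule 126): 0001111000011
Gen 4 (rule 26): 0011000100110
Gen 5 (rule 149): 1000110110001

Answer: 1000110110001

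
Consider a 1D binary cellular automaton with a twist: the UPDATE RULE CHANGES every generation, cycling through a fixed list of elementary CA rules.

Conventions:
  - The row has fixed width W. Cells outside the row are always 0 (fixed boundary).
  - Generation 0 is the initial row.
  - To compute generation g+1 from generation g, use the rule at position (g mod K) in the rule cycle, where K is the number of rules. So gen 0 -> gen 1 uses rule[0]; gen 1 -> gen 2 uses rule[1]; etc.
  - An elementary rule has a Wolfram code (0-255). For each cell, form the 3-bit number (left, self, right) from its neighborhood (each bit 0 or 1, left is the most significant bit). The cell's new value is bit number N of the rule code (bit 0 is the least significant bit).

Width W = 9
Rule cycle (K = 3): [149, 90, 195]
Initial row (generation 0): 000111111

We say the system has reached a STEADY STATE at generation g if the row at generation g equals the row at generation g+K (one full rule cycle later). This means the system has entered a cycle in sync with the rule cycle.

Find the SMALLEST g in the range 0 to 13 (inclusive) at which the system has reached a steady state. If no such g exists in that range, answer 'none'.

Answer: 5

Derivation:
Gen 0: 000111111
Gen 1 (rule 149): 110011110
Gen 2 (rule 90): 111110011
Gen 3 (rule 195): 011110101
Gen 4 (rule 149): 001100101
Gen 5 (rule 90): 011111000
Gen 6 (rule 195): 101111011
Gen 7 (rule 149): 100110000
Gen 8 (rule 90): 011111000
Gen 9 (rule 195): 101111011
Gen 10 (rule 149): 100110000
Gen 11 (rule 90): 011111000
Gen 12 (rule 195): 101111011
Gen 13 (rule 149): 100110000
Gen 14 (rule 90): 011111000
Gen 15 (rule 195): 101111011
Gen 16 (rule 149): 100110000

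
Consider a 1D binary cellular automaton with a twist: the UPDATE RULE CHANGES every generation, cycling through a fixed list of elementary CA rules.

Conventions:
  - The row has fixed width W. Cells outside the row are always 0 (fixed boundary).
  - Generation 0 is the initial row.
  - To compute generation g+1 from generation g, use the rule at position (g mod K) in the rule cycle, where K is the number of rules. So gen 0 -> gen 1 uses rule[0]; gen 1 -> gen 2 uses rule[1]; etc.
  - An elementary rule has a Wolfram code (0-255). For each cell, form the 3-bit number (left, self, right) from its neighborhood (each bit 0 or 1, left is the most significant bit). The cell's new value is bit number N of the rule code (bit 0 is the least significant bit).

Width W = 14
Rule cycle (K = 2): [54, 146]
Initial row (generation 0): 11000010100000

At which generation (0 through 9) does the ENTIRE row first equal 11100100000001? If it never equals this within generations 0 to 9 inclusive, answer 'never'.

Answer: 7

Derivation:
Gen 0: 11000010100000
Gen 1 (rule 54): 00100111110000
Gen 2 (rule 146): 01011011101000
Gen 3 (rule 54): 11100100011100
Gen 4 (rule 146): 01011010101010
Gen 5 (rule 54): 11100111111111
Gen 6 (rule 146): 01011011111110
Gen 7 (rule 54): 11100100000001
Gen 8 (rule 146): 01011010000010
Gen 9 (rule 54): 11100111000111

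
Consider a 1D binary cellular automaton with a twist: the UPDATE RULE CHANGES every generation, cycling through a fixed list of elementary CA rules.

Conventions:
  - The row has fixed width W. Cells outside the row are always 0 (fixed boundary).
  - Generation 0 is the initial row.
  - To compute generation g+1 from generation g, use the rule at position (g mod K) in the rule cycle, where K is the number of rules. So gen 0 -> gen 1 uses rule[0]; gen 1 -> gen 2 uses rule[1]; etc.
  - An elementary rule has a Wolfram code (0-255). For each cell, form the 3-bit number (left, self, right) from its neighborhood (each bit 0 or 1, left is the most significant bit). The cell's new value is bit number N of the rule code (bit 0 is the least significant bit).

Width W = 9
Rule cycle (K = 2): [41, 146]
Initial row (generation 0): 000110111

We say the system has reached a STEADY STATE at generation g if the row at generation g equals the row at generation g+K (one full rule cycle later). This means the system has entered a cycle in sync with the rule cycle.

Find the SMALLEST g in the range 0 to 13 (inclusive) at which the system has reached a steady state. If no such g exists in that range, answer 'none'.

Answer: none

Derivation:
Gen 0: 000110111
Gen 1 (rule 41): 110101100
Gen 2 (rule 146): 000000010
Gen 3 (rule 41): 111111000
Gen 4 (rule 146): 011110100
Gen 5 (rule 41): 010001001
Gen 6 (rule 146): 101010110
Gen 7 (rule 41): 010101100
Gen 8 (rule 146): 100000010
Gen 9 (rule 41): 001111000
Gen 10 (rule 146): 010110100
Gen 11 (rule 41): 001101001
Gen 12 (rule 146): 010000110
Gen 13 (rule 41): 000110100
Gen 14 (rule 146): 001000010
Gen 15 (rule 41): 100011000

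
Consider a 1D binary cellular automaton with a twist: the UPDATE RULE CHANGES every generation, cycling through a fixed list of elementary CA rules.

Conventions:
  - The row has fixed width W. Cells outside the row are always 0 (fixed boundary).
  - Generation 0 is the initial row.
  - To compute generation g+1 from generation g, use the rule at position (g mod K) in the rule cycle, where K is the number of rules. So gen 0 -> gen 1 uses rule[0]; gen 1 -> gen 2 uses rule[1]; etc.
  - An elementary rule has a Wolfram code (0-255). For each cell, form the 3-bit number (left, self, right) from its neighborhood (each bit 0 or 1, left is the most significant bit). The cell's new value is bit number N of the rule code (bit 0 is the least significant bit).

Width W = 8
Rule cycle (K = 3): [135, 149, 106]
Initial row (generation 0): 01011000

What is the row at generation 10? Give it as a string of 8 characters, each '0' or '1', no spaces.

Gen 0: 01011000
Gen 1 (rule 135): 11000011
Gen 2 (rule 149): 00111000
Gen 3 (rule 106): 01101000
Gen 4 (rule 135): 10001011
Gen 5 (rule 149): 11101000
Gen 6 (rule 106): 10110000
Gen 7 (rule 135): 10000111
Gen 8 (rule 149): 11110010
Gen 9 (rule 106): 10010100
Gen 10 (rule 135): 10110101

Answer: 10110101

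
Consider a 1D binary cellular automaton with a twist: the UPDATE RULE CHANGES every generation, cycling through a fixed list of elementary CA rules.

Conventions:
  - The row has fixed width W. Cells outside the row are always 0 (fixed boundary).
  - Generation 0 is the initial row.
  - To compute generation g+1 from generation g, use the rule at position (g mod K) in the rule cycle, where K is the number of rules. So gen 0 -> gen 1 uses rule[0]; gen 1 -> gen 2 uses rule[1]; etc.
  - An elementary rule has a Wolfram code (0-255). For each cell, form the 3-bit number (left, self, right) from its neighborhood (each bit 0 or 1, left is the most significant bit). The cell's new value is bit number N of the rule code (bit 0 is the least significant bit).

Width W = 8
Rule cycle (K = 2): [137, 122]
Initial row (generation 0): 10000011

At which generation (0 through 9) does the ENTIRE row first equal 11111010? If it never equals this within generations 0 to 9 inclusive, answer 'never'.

Answer: never

Derivation:
Gen 0: 10000011
Gen 1 (rule 137): 00111010
Gen 2 (rule 122): 01101101
Gen 3 (rule 137): 01001000
Gen 4 (rule 122): 10110100
Gen 5 (rule 137): 00100001
Gen 6 (rule 122): 01010010
Gen 7 (rule 137): 00000000
Gen 8 (rule 122): 00000000
Gen 9 (rule 137): 11111111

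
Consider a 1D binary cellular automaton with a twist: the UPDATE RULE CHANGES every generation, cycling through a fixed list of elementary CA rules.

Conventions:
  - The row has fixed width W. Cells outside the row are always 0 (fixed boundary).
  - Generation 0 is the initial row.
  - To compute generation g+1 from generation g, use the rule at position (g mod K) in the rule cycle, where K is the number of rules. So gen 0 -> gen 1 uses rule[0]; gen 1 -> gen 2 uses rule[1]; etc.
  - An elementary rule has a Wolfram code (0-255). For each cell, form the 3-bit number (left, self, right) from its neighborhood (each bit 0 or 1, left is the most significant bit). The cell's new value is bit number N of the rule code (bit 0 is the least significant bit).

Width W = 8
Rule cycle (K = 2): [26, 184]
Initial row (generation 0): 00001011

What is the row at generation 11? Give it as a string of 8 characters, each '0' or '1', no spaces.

Answer: 00100000

Derivation:
Gen 0: 00001011
Gen 1 (rule 26): 00010010
Gen 2 (rule 184): 00001001
Gen 3 (rule 26): 00010110
Gen 4 (rule 184): 00001101
Gen 5 (rule 26): 00011000
Gen 6 (rule 184): 00010100
Gen 7 (rule 26): 00100010
Gen 8 (rule 184): 00010001
Gen 9 (rule 26): 00101010
Gen 10 (rule 184): 00010101
Gen 11 (rule 26): 00100000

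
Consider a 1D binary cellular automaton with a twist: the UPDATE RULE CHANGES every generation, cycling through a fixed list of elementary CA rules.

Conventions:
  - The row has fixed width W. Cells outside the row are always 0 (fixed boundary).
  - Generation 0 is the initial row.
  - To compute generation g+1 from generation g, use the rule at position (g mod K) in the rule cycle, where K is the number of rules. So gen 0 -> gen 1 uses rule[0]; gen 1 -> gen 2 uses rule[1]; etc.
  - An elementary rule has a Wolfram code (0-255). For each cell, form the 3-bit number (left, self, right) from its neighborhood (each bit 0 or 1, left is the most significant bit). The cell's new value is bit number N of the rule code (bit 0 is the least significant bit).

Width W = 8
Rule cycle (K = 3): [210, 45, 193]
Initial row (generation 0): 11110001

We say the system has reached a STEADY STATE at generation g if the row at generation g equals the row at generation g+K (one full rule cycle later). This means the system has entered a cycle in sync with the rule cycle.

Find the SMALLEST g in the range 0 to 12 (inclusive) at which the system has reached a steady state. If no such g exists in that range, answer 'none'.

Gen 0: 11110001
Gen 1 (rule 210): 01111010
Gen 2 (rule 45): 01000110
Gen 3 (rule 193): 00010010
Gen 4 (rule 210): 00101101
Gen 5 (rule 45): 10111011
Gen 6 (rule 193): 00011001
Gen 7 (rule 210): 00101110
Gen 8 (rule 45): 10111000
Gen 9 (rule 193): 00011011
Gen 10 (rule 210): 00101001
Gen 11 (rule 45): 10111001
Gen 12 (rule 193): 00011000
Gen 13 (rule 210): 00101100
Gen 14 (rule 45): 10111001
Gen 15 (rule 193): 00011000

Answer: 11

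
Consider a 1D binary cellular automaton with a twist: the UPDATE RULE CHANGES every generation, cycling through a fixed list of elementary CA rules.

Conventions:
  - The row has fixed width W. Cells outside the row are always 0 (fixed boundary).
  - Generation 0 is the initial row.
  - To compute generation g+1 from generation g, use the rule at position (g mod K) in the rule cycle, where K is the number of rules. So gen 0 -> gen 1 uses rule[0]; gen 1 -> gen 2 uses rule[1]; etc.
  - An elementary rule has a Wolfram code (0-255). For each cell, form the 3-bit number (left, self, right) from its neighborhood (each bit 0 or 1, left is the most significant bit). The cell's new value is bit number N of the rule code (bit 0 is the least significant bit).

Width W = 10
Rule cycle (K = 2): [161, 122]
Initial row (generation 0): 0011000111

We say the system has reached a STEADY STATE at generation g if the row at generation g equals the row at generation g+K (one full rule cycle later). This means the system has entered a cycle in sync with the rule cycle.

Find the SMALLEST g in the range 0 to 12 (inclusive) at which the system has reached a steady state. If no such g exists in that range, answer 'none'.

Answer: 7

Derivation:
Gen 0: 0011000111
Gen 1 (rule 161): 1000010010
Gen 2 (rule 122): 0100101101
Gen 3 (rule 161): 0000010010
Gen 4 (rule 122): 0000101101
Gen 5 (rule 161): 1110010010
Gen 6 (rule 122): 1011101101
Gen 7 (rule 161): 0101010010
Gen 8 (rule 122): 1010101101
Gen 9 (rule 161): 0101010010
Gen 10 (rule 122): 1010101101
Gen 11 (rule 161): 0101010010
Gen 12 (rule 122): 1010101101
Gen 13 (rule 161): 0101010010
Gen 14 (rule 122): 1010101101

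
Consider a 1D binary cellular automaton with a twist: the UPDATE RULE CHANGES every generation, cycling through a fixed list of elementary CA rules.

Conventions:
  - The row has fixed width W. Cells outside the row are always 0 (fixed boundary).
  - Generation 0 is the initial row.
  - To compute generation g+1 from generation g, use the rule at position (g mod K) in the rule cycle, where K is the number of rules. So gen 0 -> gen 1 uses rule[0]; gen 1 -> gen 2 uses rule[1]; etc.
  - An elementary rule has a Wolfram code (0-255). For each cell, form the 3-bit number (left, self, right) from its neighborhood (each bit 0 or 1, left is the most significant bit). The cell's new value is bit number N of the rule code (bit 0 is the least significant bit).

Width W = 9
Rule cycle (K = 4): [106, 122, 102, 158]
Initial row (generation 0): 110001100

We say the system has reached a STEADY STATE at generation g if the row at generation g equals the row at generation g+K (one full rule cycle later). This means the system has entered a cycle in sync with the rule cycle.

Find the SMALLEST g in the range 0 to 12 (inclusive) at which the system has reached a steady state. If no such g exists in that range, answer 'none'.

Gen 0: 110001100
Gen 1 (rule 106): 110011100
Gen 2 (rule 122): 111110110
Gen 3 (rule 102): 000011010
Gen 4 (rule 158): 000110011
Gen 5 (rule 106): 001110111
Gen 6 (rule 122): 011011101
Gen 7 (rule 102): 101100111
Gen 8 (rule 158): 101011110
Gen 9 (rule 106): 010110010
Gen 10 (rule 122): 101111101
Gen 11 (rule 102): 110000111
Gen 12 (rule 158): 101001110
Gen 13 (rule 106): 010011010
Gen 14 (rule 122): 101111101
Gen 15 (rule 102): 110000111
Gen 16 (rule 158): 101001110

Answer: 10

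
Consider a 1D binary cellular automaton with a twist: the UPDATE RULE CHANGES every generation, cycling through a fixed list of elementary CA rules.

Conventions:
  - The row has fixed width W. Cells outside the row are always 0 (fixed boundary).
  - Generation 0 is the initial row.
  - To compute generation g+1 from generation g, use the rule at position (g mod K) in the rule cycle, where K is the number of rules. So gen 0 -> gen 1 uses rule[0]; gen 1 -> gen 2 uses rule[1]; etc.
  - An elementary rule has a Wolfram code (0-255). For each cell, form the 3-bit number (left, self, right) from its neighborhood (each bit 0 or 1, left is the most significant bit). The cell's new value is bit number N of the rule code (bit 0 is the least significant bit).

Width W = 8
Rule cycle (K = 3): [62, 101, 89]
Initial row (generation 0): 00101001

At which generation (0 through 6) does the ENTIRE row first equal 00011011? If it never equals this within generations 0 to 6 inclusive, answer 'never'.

Gen 0: 00101001
Gen 1 (rule 62): 01111111
Gen 2 (rule 101): 00000001
Gen 3 (rule 89): 11111100
Gen 4 (rule 62): 10000010
Gen 5 (rule 101): 10111010
Gen 6 (rule 89): 00101001

Answer: never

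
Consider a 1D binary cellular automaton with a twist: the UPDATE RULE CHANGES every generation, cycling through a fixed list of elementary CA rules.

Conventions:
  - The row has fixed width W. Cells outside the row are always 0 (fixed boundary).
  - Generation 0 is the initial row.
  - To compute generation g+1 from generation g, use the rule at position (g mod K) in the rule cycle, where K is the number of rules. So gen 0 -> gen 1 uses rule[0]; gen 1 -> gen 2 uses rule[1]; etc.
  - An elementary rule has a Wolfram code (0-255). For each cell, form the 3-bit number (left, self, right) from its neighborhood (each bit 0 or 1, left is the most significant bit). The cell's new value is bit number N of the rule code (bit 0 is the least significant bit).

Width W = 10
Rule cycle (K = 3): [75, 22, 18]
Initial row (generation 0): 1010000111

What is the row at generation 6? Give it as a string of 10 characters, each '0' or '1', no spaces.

Answer: 0101101101

Derivation:
Gen 0: 1010000111
Gen 1 (rule 75): 0000111101
Gen 2 (rule 22): 0001000001
Gen 3 (rule 18): 0010100010
Gen 4 (rule 75): 1100001100
Gen 5 (rule 22): 0010010010
Gen 6 (rule 18): 0101101101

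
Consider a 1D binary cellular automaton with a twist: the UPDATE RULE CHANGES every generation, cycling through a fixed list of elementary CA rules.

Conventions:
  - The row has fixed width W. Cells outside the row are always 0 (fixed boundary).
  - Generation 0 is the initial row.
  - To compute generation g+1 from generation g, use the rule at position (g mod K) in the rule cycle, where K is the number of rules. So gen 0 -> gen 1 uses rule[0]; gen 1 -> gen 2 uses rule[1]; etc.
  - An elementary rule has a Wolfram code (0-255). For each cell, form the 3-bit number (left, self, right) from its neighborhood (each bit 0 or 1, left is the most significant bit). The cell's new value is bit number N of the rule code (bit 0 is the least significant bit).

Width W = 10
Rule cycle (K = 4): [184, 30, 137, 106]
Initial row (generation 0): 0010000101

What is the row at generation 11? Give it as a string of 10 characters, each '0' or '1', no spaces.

Gen 0: 0010000101
Gen 1 (rule 184): 0001000010
Gen 2 (rule 30): 0011100111
Gen 3 (rule 137): 1011000110
Gen 4 (rule 106): 0111001110
Gen 5 (rule 184): 0110101101
Gen 6 (rule 30): 1100101001
Gen 7 (rule 137): 1000000000
Gen 8 (rule 106): 0000000000
Gen 9 (rule 184): 0000000000
Gen 10 (rule 30): 0000000000
Gen 11 (rule 137): 1111111111

Answer: 1111111111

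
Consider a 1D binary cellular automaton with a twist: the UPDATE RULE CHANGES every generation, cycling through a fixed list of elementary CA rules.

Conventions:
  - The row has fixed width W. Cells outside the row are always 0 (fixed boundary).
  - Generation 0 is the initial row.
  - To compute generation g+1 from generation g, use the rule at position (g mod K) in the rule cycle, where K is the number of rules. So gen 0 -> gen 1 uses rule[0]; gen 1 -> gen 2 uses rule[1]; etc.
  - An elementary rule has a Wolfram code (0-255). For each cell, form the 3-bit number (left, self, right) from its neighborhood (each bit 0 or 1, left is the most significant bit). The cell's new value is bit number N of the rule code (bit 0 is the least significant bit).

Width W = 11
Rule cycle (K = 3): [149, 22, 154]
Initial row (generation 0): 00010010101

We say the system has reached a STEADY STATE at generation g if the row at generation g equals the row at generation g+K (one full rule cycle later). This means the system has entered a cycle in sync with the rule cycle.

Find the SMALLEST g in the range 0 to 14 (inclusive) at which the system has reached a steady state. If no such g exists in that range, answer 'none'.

Gen 0: 00010010101
Gen 1 (rule 149): 11011010101
Gen 2 (rule 22): 00000010101
Gen 3 (rule 154): 00000100000
Gen 4 (rule 149): 11110111111
Gen 5 (rule 22): 00000000000
Gen 6 (rule 154): 00000000000
Gen 7 (rule 149): 11111111111
Gen 8 (rule 22): 00000000000
Gen 9 (rule 154): 00000000000
Gen 10 (rule 149): 11111111111
Gen 11 (rule 22): 00000000000
Gen 12 (rule 154): 00000000000
Gen 13 (rule 149): 11111111111
Gen 14 (rule 22): 00000000000
Gen 15 (rule 154): 00000000000
Gen 16 (rule 149): 11111111111
Gen 17 (rule 22): 00000000000

Answer: 5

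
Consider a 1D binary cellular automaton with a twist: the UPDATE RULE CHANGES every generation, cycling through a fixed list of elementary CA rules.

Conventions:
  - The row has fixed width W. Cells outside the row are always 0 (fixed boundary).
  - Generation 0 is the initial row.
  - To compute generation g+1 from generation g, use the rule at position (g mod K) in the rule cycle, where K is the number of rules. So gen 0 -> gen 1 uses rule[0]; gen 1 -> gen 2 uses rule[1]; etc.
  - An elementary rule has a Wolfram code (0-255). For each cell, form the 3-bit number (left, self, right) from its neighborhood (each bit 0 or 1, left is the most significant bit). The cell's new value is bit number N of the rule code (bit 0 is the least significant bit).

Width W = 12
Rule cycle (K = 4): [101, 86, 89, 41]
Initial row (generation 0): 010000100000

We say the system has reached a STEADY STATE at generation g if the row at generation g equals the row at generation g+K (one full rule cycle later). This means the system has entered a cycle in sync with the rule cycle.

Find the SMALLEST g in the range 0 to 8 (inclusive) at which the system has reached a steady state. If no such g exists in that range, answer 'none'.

Answer: none

Derivation:
Gen 0: 010000100000
Gen 1 (rule 101): 010110101111
Gen 2 (rule 86): 110010100001
Gen 3 (rule 89): 111000011100
Gen 4 (rule 41): 100011010001
Gen 5 (rule 101): 101001110101
Gen 6 (rule 86): 101110010101
Gen 7 (rule 89): 001011000000
Gen 8 (rule 41): 100110011111
Gen 9 (rule 101): 100010000001
Gen 10 (rule 86): 110111000011
Gen 11 (rule 89): 110101111011
Gen 12 (rule 41): 101011000110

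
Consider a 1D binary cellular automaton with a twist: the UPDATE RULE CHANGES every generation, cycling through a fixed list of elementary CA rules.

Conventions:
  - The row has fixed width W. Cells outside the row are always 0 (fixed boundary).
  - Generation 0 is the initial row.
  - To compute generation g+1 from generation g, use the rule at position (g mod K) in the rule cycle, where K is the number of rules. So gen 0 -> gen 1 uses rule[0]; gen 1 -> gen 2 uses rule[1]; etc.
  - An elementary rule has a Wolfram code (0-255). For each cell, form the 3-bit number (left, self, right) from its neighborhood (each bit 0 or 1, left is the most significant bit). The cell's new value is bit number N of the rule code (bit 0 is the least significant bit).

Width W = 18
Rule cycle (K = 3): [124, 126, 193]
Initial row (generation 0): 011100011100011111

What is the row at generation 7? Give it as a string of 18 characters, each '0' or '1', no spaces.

Answer: 011110000001101001

Derivation:
Gen 0: 011100011100011111
Gen 1 (rule 124): 010110010110010001
Gen 2 (rule 126): 111111111111111011
Gen 3 (rule 193): 011111111111111001
Gen 4 (rule 124): 010000000000001101
Gen 5 (rule 126): 111000000000011111
Gen 6 (rule 193): 011011111111001111
Gen 7 (rule 124): 011110000001101001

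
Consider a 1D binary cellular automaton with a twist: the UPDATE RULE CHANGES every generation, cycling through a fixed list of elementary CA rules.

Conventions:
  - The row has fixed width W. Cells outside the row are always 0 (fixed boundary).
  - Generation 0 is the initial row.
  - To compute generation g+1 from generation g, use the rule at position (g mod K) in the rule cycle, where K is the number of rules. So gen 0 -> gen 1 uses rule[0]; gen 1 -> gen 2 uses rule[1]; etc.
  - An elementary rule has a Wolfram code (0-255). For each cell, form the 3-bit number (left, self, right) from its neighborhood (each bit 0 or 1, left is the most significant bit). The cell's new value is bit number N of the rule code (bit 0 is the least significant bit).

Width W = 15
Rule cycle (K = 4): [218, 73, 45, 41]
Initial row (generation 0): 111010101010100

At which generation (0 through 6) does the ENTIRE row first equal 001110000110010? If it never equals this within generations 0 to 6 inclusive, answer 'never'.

Answer: never

Derivation:
Gen 0: 111010101010100
Gen 1 (rule 218): 111000000000010
Gen 2 (rule 73): 101011111111000
Gen 3 (rule 45): 111110000000011
Gen 4 (rule 41): 100000111111010
Gen 5 (rule 218): 010001111111001
Gen 6 (rule 73): 000101000001000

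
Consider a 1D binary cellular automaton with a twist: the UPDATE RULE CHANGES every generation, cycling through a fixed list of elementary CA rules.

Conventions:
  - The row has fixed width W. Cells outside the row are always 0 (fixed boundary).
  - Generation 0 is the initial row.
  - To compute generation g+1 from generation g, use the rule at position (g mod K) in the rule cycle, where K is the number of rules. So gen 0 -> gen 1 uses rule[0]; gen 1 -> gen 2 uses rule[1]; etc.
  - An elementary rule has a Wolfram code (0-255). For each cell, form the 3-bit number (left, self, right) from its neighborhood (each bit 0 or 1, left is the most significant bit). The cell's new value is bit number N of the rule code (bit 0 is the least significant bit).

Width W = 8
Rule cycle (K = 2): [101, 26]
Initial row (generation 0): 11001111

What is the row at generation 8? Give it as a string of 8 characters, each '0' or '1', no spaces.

Answer: 00001000

Derivation:
Gen 0: 11001111
Gen 1 (rule 101): 01000001
Gen 2 (rule 26): 10100010
Gen 3 (rule 101): 11101010
Gen 4 (rule 26): 10000001
Gen 5 (rule 101): 10111101
Gen 6 (rule 26): 00100000
Gen 7 (rule 101): 10101111
Gen 8 (rule 26): 00001000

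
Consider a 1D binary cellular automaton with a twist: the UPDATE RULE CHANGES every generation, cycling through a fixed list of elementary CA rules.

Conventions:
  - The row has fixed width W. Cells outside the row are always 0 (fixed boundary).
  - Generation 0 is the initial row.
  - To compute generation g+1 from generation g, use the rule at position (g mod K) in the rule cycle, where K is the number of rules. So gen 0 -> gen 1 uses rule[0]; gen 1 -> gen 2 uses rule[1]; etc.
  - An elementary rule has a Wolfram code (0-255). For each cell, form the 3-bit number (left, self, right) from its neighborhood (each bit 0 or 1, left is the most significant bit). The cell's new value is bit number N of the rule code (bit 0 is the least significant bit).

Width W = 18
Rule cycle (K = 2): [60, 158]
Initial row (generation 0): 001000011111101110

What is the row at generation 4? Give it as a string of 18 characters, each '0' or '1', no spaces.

Gen 0: 001000011111101110
Gen 1 (rule 60): 001100010000011001
Gen 2 (rule 158): 011010111000110111
Gen 3 (rule 60): 010111100100101100
Gen 4 (rule 158): 110111011111101010

Answer: 110111011111101010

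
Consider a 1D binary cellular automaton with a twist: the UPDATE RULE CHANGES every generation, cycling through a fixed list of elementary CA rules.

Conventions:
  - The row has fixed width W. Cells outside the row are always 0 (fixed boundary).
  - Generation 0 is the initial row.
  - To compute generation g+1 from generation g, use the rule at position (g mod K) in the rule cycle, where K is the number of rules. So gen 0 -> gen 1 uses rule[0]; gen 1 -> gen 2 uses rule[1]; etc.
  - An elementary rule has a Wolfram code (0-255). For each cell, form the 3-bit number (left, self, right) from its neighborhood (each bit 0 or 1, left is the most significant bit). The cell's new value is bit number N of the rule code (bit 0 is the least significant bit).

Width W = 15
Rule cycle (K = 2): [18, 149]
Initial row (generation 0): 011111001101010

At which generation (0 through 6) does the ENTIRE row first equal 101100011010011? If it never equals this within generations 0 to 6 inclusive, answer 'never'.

Gen 0: 011111001101010
Gen 1 (rule 18): 100000110000001
Gen 2 (rule 149): 111110001111101
Gen 3 (rule 18): 000001010000000
Gen 4 (rule 149): 111101011111111
Gen 5 (rule 18): 000000000000000
Gen 6 (rule 149): 111111111111111

Answer: never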